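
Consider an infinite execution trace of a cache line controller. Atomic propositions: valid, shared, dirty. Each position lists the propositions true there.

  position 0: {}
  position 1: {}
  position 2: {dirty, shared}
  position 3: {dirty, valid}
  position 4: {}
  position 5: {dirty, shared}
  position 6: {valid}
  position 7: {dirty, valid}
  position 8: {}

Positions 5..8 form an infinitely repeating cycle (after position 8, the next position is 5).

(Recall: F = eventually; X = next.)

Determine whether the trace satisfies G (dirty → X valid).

dirty → X valid must hold at every position from 0 onward. It fails at position 3, so G (dirty → X valid) is false.
Positions where dirty holds: 2, 3, 5, 7.
Check X valid at each: 2→ok, 3→fails, 5→ok, 7→fails.

No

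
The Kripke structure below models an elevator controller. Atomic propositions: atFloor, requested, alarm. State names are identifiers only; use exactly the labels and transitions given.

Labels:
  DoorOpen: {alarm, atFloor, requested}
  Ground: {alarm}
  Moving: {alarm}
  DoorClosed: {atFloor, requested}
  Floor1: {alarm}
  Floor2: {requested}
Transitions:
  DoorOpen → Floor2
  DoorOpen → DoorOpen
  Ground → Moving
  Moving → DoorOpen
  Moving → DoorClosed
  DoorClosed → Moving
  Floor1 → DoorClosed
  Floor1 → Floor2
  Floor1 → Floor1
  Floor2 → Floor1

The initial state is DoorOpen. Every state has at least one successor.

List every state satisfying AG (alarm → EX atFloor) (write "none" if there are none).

{DoorOpen, Moving, DoorClosed, Floor1, Floor2}

States satisfying alarm → EX atFloor: {DoorOpen, Moving, DoorClosed, Floor1, Floor2}.
States satisfying AG (alarm → EX atFloor): {DoorOpen, Moving, DoorClosed, Floor1, Floor2}.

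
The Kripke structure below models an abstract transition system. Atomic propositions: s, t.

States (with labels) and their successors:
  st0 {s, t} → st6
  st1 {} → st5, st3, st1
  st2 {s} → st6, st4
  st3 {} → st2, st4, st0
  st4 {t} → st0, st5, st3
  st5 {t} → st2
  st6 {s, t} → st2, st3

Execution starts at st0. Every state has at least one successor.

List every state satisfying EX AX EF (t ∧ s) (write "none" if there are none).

States satisfying AX EF (t ∧ s): {st0, st1, st2, st3, st4, st5, st6}.
States satisfying EX AX EF (t ∧ s): {st0, st1, st2, st3, st4, st5, st6}.

{st0, st1, st2, st3, st4, st5, st6}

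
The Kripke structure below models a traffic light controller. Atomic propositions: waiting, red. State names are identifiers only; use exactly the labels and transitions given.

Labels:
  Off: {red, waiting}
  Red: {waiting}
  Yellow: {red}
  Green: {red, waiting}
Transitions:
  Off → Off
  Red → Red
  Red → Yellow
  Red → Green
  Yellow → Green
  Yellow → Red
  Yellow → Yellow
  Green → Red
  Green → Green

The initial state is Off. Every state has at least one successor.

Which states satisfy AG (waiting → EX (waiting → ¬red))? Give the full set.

States satisfying waiting → EX (waiting → ¬red): {Red, Yellow, Green}.
States satisfying AG (waiting → EX (waiting → ¬red)): {Red, Yellow, Green}.

{Red, Yellow, Green}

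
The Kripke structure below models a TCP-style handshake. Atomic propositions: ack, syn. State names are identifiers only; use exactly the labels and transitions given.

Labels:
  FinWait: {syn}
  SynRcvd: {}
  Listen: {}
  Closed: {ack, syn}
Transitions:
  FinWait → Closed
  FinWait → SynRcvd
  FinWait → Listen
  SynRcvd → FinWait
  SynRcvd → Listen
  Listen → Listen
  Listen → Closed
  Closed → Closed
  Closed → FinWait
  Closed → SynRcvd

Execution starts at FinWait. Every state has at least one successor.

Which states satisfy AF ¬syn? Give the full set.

States satisfying ¬syn: {SynRcvd, Listen}.
States satisfying AF ¬syn: {SynRcvd, Listen}.

{SynRcvd, Listen}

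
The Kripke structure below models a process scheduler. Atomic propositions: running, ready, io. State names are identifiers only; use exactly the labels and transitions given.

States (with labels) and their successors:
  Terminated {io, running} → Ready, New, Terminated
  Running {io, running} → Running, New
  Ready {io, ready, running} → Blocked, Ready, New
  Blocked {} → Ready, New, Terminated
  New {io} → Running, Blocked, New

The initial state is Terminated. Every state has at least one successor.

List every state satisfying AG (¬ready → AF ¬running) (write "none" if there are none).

States satisfying ¬ready → AF ¬running: {Ready, Blocked, New}.
States satisfying AG (¬ready → AF ¬running): ∅.

none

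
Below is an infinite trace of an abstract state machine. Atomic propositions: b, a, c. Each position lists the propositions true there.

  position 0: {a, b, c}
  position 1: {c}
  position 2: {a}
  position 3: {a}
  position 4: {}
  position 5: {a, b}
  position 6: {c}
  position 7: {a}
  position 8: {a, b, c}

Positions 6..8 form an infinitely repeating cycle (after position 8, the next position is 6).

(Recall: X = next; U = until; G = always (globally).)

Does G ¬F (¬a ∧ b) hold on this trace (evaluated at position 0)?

Yes

¬F (¬a ∧ b) holds at every position 0..8, and those are all positions ever visited, so G ¬F (¬a ∧ b) holds.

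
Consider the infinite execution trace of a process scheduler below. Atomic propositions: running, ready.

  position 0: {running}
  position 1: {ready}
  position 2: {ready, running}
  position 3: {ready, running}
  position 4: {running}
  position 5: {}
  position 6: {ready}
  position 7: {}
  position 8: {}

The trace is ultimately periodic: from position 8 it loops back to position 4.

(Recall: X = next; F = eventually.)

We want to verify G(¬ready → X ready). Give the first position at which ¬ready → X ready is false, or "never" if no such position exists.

4

Check ¬ready → X ready at each position in order: 0 ✓, 1 ✓, 2 ✓, 3 ✓.
At position 4 the labels are {running} and the next position 5 has {}, so ¬ready → X ready is false there. This is the first violation.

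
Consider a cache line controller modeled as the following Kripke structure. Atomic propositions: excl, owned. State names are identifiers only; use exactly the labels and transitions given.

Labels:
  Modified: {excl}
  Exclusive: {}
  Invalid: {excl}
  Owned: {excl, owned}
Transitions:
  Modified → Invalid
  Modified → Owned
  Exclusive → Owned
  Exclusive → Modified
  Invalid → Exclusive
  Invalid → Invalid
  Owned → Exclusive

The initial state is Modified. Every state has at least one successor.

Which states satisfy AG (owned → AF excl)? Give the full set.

{Modified, Exclusive, Invalid, Owned}

States satisfying owned → AF excl: {Modified, Exclusive, Invalid, Owned}.
States satisfying AG (owned → AF excl): {Modified, Exclusive, Invalid, Owned}.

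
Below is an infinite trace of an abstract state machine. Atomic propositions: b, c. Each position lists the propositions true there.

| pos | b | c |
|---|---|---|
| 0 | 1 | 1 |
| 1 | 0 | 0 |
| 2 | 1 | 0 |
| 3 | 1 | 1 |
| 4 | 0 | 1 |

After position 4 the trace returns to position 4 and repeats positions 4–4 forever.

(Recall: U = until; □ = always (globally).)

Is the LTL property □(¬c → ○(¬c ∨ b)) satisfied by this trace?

¬c → ○(¬c ∨ b) holds at every position 0..4, and those are all positions ever visited, so □(¬c → ○(¬c ∨ b)) holds.
Positions where ¬c holds: 1, 2.
Check ○(¬c ∨ b) at each: 1→ok, 2→ok.

Satisfied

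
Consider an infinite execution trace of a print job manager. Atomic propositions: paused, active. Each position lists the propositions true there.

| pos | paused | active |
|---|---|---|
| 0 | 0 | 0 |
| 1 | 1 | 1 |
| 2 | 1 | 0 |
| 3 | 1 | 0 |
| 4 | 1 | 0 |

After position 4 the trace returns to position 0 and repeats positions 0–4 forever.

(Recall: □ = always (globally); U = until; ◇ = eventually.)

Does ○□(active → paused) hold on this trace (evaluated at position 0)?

Satisfied

The position after 0 is 1; □(active → paused) is true there.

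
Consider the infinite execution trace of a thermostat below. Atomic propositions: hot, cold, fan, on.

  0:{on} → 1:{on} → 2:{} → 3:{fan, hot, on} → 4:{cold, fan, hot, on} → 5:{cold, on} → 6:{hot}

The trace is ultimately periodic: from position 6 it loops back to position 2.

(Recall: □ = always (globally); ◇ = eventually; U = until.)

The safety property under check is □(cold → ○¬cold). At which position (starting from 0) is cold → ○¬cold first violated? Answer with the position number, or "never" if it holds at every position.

Check cold → ○¬cold at each position in order: 0 ✓, 1 ✓, 2 ✓, 3 ✓.
At position 4 the labels are {cold, fan, hot, on} and the next position 5 has {cold, on}, so cold → ○¬cold is false there. This is the first violation.

4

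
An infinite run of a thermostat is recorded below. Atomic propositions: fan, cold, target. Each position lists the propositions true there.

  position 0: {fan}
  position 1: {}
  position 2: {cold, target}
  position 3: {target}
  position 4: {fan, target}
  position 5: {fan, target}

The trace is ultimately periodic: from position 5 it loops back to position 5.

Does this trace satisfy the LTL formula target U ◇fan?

Walking from position 0: ◇fan first holds at position 0, and target holds at every earlier position along the way, so target U ◇fan holds.

Satisfied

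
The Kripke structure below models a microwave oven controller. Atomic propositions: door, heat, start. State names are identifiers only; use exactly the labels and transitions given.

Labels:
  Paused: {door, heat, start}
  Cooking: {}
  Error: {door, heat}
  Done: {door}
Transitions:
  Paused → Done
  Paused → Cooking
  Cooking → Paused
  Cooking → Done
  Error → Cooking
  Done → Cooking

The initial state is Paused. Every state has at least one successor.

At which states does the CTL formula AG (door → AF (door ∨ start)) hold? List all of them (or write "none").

{Paused, Cooking, Error, Done}

States satisfying door → AF (door ∨ start): {Paused, Cooking, Error, Done}.
States satisfying AG (door → AF (door ∨ start)): {Paused, Cooking, Error, Done}.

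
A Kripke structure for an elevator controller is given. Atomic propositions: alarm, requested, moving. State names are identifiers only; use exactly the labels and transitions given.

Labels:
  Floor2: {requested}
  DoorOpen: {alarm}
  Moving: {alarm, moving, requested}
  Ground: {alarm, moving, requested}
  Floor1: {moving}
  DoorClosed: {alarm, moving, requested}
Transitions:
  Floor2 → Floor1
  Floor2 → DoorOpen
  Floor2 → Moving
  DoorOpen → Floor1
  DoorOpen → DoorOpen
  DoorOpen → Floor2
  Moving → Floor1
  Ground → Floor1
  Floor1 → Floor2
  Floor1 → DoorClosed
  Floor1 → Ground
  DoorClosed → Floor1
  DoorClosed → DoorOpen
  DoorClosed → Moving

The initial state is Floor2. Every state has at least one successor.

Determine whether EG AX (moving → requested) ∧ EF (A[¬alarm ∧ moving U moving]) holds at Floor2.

States satisfying AX (moving → requested): {Floor1}.
States satisfying EG AX (moving → requested): ∅.
States satisfying A[¬alarm ∧ moving U moving]: {Moving, Ground, Floor1, DoorClosed}.
States satisfying EF (A[¬alarm ∧ moving U moving]): {Floor2, DoorOpen, Moving, Ground, Floor1, DoorClosed}.
States satisfying EG AX (moving → requested) ∧ EF (A[¬alarm ∧ moving U moving]): ∅.
Floor2 ∉ Sat(EG AX (moving → requested) ∧ EF (A[¬alarm ∧ moving U moving])).

No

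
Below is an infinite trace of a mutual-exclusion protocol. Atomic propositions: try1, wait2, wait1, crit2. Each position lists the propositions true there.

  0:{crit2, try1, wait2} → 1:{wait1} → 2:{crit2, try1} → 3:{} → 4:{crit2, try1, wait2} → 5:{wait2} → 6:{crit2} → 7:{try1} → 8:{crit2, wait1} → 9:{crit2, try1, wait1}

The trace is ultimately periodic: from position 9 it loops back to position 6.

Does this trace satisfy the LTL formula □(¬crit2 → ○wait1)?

Violated

¬crit2 → ○wait1 must hold at every position from 0 onward. It fails at position 1, so □(¬crit2 → ○wait1) is false.
Positions where ¬crit2 holds: 1, 3, 5, 7.
Check ○wait1 at each: 1→fails, 3→fails, 5→fails, 7→ok.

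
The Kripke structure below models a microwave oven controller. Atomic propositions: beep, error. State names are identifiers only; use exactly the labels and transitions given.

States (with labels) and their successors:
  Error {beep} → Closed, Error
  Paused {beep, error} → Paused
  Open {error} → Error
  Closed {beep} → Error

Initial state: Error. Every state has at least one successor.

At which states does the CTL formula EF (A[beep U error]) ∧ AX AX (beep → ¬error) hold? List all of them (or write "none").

{Open}

States satisfying A[beep U error]: {Paused, Open}.
States satisfying EF (A[beep U error]): {Paused, Open}.
States satisfying AX (beep → ¬error): {Error, Open, Closed}.
States satisfying AX AX (beep → ¬error): {Error, Open, Closed}.
States satisfying EF (A[beep U error]) ∧ AX AX (beep → ¬error): {Open}.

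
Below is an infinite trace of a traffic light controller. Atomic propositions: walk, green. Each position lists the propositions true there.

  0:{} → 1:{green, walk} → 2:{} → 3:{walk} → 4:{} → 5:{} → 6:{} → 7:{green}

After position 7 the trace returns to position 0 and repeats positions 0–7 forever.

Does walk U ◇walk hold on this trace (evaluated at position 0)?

Yes

Walking from position 0: ◇walk first holds at position 0, and walk holds at every earlier position along the way, so walk U ◇walk holds.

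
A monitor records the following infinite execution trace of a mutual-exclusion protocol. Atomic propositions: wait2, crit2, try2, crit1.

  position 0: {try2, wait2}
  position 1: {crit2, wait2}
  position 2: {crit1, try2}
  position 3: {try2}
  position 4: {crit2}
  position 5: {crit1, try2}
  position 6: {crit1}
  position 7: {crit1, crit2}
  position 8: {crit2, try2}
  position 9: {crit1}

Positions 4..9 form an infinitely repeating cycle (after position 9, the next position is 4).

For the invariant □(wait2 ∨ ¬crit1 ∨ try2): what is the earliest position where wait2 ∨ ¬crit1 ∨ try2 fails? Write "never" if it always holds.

6

Check wait2 ∨ ¬crit1 ∨ try2 at each position in order: 0 ✓, 1 ✓, 2 ✓, 3 ✓, 4 ✓, 5 ✓.
At position 6 the labels are {crit1}, so wait2 ∨ ¬crit1 ∨ try2 is false there. This is the first violation.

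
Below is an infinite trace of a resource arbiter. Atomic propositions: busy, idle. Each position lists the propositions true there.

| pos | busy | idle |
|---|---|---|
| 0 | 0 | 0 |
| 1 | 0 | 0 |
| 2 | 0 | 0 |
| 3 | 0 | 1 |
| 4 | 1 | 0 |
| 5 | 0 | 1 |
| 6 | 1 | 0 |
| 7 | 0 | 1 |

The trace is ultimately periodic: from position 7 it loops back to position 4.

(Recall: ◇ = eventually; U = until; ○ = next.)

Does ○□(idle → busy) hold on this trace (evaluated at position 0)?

Violated

The position after 0 is 1; □(idle → busy) is false there.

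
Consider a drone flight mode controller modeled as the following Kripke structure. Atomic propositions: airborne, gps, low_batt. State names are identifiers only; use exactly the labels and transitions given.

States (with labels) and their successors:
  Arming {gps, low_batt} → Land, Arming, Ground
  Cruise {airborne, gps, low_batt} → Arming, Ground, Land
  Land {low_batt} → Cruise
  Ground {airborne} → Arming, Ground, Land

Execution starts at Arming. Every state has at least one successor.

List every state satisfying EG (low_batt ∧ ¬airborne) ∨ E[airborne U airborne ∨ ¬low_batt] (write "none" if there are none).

States satisfying low_batt ∧ ¬airborne: {Arming, Land}.
States satisfying EG (low_batt ∧ ¬airborne): {Arming}.
States satisfying airborne: {Cruise, Ground}.
States satisfying airborne ∨ ¬low_batt: {Cruise, Ground}.
States satisfying E[airborne U airborne ∨ ¬low_batt]: {Cruise, Ground}.
States satisfying EG (low_batt ∧ ¬airborne) ∨ E[airborne U airborne ∨ ¬low_batt]: {Arming, Cruise, Ground}.

{Arming, Cruise, Ground}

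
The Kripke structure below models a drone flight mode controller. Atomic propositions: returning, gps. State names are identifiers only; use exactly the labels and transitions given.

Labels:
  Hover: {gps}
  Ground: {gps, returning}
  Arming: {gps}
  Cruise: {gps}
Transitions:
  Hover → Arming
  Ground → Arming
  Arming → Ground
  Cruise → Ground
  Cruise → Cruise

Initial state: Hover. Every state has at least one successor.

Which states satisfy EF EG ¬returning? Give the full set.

{Cruise}

States satisfying EG ¬returning: {Cruise}.
States satisfying EF EG ¬returning: {Cruise}.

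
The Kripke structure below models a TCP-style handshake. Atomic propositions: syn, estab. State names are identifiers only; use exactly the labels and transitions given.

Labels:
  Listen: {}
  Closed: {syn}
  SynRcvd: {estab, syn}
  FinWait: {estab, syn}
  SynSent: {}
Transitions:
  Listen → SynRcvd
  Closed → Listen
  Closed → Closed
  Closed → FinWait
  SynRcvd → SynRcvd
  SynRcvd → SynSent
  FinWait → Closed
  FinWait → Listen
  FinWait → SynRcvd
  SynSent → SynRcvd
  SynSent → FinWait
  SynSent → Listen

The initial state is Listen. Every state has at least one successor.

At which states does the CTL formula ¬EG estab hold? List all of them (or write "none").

States satisfying estab: {SynRcvd, FinWait}.
States satisfying EG estab: {SynRcvd, FinWait}.
States satisfying ¬EG estab: {Listen, Closed, SynSent}.

{Listen, Closed, SynSent}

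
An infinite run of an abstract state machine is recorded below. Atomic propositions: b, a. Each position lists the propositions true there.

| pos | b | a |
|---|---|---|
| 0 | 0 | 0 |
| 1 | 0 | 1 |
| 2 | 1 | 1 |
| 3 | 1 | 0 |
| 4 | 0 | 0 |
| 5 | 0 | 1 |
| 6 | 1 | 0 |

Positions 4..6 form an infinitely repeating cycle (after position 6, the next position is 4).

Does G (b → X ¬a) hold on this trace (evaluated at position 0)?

b → X ¬a holds at every position 0..6, and those are all positions ever visited, so G (b → X ¬a) holds.
Positions where b holds: 2, 3, 6.
Check X ¬a at each: 2→ok, 3→ok, 6→ok.

Holds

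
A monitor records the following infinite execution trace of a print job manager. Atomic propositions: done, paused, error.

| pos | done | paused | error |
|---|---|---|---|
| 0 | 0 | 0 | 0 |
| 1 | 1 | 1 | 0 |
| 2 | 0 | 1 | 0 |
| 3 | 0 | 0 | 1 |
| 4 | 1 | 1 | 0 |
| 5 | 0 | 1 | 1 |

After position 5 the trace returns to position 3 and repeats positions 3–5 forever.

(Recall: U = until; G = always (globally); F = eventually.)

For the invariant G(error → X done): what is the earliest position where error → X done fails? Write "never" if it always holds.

Check error → X done at each position in order: 0 ✓, 1 ✓, 2 ✓, 3 ✓, 4 ✓.
At position 5 the labels are {error, paused} and the next position 3 has {error}, so error → X done is false there. This is the first violation.

5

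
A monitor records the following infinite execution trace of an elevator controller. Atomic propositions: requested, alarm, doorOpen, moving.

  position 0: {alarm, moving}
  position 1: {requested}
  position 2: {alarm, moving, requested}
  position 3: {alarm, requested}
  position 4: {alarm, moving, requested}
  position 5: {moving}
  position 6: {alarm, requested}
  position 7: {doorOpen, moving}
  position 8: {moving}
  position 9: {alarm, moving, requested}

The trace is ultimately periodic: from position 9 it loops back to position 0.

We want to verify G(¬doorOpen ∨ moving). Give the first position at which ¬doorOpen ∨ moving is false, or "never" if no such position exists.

never

¬doorOpen ∨ moving holds at every position 0..9, and those are all the positions the trace ever visits, so the invariant G(¬doorOpen ∨ moving) is never violated.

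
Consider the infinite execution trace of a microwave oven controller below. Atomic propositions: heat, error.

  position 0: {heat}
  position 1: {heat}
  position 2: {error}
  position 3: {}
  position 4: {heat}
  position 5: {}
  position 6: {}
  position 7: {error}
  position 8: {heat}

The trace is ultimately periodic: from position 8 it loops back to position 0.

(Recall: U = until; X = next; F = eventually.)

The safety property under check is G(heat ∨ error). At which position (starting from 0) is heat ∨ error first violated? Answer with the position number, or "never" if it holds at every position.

3

Check heat ∨ error at each position in order: 0 ✓, 1 ✓, 2 ✓.
At position 3 the labels are {}, so heat ∨ error is false there. This is the first violation.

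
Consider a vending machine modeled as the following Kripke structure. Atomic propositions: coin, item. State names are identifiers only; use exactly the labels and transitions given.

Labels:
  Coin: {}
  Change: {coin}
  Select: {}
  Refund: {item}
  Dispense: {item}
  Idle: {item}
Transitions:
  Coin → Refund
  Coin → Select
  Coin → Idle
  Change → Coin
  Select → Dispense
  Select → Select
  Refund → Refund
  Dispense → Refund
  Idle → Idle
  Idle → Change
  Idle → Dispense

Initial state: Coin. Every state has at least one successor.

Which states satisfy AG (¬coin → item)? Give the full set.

States satisfying ¬coin → item: {Change, Refund, Dispense, Idle}.
States satisfying AG (¬coin → item): {Refund, Dispense}.

{Refund, Dispense}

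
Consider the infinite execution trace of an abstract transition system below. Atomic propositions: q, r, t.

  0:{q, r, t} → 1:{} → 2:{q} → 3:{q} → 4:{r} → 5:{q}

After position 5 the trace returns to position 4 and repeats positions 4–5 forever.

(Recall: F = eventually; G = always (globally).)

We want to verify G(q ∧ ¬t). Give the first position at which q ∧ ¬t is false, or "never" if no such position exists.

At position 0 the labels are {q, r, t}, so q ∧ ¬t is false there. This is the first violation.

0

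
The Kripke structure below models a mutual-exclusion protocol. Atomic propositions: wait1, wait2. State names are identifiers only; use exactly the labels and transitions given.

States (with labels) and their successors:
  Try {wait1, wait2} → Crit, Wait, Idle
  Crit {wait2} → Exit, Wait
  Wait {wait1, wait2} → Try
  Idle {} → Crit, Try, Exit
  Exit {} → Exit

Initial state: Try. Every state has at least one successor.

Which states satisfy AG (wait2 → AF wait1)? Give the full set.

States satisfying wait2 → AF wait1: {Try, Wait, Idle, Exit}.
States satisfying AG (wait2 → AF wait1): {Exit}.

{Exit}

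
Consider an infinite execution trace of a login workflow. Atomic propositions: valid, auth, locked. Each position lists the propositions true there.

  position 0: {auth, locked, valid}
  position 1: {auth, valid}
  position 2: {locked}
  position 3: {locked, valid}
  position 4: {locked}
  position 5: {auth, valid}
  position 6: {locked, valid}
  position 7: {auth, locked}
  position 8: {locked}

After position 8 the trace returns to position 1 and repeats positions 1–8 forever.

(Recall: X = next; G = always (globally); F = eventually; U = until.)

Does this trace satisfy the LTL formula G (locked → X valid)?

locked → X valid must hold at every position from 0 onward. It fails at position 3, so G (locked → X valid) is false.
Positions where locked holds: 0, 2, 3, 4, 6, 7, 8.
Check X valid at each: 0→ok, 2→ok, 3→fails, 4→ok, 6→fails, 7→fails, 8→ok.

Does not hold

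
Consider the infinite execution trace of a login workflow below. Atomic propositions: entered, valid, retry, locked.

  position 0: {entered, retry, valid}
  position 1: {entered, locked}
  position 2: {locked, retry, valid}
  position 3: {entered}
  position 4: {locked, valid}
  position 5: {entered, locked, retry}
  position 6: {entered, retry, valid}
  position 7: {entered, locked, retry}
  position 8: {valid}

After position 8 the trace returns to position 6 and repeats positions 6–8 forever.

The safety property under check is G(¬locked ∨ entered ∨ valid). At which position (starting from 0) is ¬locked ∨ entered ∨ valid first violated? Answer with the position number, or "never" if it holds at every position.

never

¬locked ∨ entered ∨ valid holds at every position 0..8, and those are all the positions the trace ever visits, so the invariant G(¬locked ∨ entered ∨ valid) is never violated.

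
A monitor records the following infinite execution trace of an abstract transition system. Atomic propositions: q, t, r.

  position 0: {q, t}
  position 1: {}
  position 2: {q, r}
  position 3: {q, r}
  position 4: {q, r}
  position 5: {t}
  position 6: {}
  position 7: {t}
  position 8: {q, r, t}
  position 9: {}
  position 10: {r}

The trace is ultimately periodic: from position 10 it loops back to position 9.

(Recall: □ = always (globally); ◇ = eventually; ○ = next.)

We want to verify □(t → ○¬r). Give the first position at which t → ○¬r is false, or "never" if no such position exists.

Check t → ○¬r at each position in order: 0 ✓, 1 ✓, 2 ✓, 3 ✓, 4 ✓, 5 ✓, 6 ✓.
At position 7 the labels are {t} and the next position 8 has {q, r, t}, so t → ○¬r is false there. This is the first violation.

7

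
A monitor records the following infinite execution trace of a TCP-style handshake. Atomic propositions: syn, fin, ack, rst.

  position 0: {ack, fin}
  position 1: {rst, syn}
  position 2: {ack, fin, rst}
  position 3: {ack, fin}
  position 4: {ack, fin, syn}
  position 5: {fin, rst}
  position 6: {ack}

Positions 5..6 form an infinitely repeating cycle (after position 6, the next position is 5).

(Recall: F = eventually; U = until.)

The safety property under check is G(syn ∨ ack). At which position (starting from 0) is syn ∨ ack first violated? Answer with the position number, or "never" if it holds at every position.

5

Check syn ∨ ack at each position in order: 0 ✓, 1 ✓, 2 ✓, 3 ✓, 4 ✓.
At position 5 the labels are {fin, rst}, so syn ∨ ack is false there. This is the first violation.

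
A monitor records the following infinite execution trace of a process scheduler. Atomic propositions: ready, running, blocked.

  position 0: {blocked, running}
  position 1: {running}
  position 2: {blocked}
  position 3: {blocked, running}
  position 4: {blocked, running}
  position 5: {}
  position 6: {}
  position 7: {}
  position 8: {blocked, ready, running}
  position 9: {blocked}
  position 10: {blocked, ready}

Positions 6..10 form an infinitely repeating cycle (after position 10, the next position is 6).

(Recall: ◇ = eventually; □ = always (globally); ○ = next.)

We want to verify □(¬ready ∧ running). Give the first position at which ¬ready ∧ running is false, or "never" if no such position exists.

Check ¬ready ∧ running at each position in order: 0 ✓, 1 ✓.
At position 2 the labels are {blocked}, so ¬ready ∧ running is false there. This is the first violation.

2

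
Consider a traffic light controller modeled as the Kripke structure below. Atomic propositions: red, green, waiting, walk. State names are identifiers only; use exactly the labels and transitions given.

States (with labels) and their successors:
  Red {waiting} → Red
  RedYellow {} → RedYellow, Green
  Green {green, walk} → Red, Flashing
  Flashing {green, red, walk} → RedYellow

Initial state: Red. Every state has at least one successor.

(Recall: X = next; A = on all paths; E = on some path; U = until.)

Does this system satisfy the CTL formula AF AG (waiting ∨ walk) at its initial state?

Yes

States satisfying AG (waiting ∨ walk): {Red}.
States satisfying AF AG (waiting ∨ walk): {Red}.
Red ∈ Sat(AF AG (waiting ∨ walk)).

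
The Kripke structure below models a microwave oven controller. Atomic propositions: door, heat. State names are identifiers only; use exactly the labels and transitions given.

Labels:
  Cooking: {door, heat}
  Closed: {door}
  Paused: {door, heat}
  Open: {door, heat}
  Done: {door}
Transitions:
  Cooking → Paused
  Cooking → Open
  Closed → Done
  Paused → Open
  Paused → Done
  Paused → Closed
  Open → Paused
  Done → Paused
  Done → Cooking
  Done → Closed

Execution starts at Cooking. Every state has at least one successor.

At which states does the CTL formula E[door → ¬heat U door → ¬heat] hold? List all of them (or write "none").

{Closed, Done}

States satisfying door → ¬heat: {Closed, Done}.
States satisfying E[door → ¬heat U door → ¬heat]: {Closed, Done}.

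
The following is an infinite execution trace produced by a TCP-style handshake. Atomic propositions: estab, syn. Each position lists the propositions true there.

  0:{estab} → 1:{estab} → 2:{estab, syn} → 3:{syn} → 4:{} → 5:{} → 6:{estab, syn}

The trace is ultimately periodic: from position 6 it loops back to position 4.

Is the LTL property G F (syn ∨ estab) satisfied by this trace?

Yes

F (syn ∨ estab) holds at every position 0..6, and those are all positions ever visited, so G F (syn ∨ estab) holds.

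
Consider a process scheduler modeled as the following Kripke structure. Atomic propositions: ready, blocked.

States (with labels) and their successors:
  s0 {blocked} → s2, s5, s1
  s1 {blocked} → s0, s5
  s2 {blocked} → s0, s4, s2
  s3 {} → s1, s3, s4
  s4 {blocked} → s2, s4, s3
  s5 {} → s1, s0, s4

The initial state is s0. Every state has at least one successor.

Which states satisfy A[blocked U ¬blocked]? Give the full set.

States satisfying blocked: {s0, s1, s2, s4}.
States satisfying ¬blocked: {s3, s5}.
States satisfying A[blocked U ¬blocked]: {s3, s5}.

{s3, s5}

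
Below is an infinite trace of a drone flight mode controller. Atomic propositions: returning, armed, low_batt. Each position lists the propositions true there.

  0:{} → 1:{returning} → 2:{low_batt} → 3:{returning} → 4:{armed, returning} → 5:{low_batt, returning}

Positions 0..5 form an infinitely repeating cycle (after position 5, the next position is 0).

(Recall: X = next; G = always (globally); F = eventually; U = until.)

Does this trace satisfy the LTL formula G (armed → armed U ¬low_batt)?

armed → armed U ¬low_batt holds at every position 0..5, and those are all positions ever visited, so G (armed → armed U ¬low_batt) holds.
Positions where armed holds: 4.
Check armed U ¬low_batt at each: 4→ok.

Satisfied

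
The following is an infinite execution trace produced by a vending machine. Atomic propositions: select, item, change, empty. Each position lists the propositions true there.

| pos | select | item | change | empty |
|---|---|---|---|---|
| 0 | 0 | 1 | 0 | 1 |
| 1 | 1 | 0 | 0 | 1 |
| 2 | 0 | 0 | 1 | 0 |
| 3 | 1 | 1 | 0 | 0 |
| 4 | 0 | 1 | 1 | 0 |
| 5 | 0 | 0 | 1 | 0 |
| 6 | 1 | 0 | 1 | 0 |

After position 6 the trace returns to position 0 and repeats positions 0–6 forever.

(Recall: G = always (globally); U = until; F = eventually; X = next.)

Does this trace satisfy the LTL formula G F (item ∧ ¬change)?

Holds

F (item ∧ ¬change) holds at every position 0..6, and those are all positions ever visited, so G F (item ∧ ¬change) holds.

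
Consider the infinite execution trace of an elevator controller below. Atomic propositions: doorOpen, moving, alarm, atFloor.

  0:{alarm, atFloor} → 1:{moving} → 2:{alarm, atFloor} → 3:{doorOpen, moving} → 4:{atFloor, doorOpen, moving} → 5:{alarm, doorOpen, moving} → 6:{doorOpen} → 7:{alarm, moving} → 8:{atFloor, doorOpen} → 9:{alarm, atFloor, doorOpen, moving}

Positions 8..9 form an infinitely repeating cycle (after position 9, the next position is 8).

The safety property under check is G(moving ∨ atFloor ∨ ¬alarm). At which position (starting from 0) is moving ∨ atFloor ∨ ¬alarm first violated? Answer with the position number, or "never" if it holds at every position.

moving ∨ atFloor ∨ ¬alarm holds at every position 0..9, and those are all the positions the trace ever visits, so the invariant G(moving ∨ atFloor ∨ ¬alarm) is never violated.

never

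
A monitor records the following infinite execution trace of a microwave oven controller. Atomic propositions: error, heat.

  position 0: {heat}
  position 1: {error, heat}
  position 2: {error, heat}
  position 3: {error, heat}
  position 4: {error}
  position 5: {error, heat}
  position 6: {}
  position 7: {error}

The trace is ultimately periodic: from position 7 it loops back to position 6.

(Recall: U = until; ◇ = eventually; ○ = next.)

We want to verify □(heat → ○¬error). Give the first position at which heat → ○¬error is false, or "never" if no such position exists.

At position 0 the labels are {heat} and the next position 1 has {error, heat}, so heat → ○¬error is false there. This is the first violation.

0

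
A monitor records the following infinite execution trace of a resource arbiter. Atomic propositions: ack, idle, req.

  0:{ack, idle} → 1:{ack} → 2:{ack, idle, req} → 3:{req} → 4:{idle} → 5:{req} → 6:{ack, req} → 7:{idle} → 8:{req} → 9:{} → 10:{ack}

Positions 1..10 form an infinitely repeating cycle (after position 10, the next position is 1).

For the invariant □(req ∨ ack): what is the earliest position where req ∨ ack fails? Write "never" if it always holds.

4

Check req ∨ ack at each position in order: 0 ✓, 1 ✓, 2 ✓, 3 ✓.
At position 4 the labels are {idle}, so req ∨ ack is false there. This is the first violation.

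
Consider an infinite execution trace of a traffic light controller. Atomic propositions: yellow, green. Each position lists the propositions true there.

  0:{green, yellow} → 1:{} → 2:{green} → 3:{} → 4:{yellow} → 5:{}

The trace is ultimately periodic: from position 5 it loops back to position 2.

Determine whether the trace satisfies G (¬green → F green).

Holds

¬green → F green holds at every position 0..5, and those are all positions ever visited, so G (¬green → F green) holds.
Positions where ¬green holds: 1, 3, 4, 5.
Check F green at each: 1→ok, 3→ok, 4→ok, 5→ok.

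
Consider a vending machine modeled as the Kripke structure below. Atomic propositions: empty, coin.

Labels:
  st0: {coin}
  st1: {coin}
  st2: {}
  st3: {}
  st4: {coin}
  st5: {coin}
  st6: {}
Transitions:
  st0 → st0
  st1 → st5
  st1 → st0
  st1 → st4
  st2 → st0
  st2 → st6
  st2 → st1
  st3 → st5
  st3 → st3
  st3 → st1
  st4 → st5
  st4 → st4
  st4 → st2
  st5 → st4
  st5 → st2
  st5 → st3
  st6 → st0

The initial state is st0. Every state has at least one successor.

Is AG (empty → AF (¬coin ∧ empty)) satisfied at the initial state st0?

States satisfying empty → AF (¬coin ∧ empty): {st0, st1, st2, st3, st4, st5, st6}.
States satisfying AG (empty → AF (¬coin ∧ empty)): {st0, st1, st2, st3, st4, st5, st6}.
Every state reachable from st0 satisfies empty → AF (¬coin ∧ empty).
st0 ∈ Sat(AG (empty → AF (¬coin ∧ empty))).

Yes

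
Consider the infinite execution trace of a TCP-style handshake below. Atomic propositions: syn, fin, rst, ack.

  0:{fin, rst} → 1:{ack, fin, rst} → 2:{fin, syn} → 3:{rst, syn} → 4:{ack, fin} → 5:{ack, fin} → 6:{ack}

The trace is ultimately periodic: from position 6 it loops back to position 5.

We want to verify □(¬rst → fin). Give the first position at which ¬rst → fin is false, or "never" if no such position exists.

6

Check ¬rst → fin at each position in order: 0 ✓, 1 ✓, 2 ✓, 3 ✓, 4 ✓, 5 ✓.
At position 6 the labels are {ack}, so ¬rst → fin is false there. This is the first violation.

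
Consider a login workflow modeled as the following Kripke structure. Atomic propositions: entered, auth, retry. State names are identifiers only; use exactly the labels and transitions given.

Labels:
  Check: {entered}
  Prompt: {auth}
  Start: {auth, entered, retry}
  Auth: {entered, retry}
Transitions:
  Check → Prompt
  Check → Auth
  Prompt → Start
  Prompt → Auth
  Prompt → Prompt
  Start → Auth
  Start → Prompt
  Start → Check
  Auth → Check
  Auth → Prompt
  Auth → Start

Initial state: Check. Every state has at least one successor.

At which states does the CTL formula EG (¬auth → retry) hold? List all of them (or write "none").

States satisfying ¬auth → retry: {Prompt, Start, Auth}.
States satisfying EG (¬auth → retry): {Prompt, Start, Auth}.

{Prompt, Start, Auth}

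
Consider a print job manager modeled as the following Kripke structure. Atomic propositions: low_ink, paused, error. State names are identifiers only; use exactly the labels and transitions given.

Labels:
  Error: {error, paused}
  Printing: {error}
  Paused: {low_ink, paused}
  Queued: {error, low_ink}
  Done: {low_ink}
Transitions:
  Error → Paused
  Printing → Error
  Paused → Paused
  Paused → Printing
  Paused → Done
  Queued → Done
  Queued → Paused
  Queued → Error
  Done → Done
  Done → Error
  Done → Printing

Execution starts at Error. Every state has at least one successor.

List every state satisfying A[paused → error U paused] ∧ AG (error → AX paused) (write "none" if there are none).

{Error, Printing, Paused}

States satisfying paused → error: {Error, Printing, Queued, Done}.
States satisfying paused: {Error, Paused}.
States satisfying A[paused → error U paused]: {Error, Printing, Paused}.
States satisfying error → AX paused: {Error, Printing, Paused, Done}.
States satisfying AG (error → AX paused): {Error, Printing, Paused, Done}.
States satisfying A[paused → error U paused] ∧ AG (error → AX paused): {Error, Printing, Paused}.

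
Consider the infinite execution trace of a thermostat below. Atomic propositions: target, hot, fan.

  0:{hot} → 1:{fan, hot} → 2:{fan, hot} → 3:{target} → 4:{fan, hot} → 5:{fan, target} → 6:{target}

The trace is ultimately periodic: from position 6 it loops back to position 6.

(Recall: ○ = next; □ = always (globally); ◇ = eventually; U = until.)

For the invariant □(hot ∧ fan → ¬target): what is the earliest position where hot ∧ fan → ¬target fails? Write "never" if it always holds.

never

hot ∧ fan → ¬target holds at every position 0..6, and those are all the positions the trace ever visits, so the invariant □(hot ∧ fan → ¬target) is never violated.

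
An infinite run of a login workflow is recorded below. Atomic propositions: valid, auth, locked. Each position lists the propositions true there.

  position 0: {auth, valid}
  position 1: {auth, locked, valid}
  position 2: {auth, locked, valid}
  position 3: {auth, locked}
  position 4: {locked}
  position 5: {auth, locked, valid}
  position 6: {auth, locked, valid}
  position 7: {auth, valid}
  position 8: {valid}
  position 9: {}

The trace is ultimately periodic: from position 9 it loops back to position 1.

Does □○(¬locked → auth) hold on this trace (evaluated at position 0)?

No

○(¬locked → auth) must hold at every position from 0 onward. It fails at position 7, so □○(¬locked → auth) is false.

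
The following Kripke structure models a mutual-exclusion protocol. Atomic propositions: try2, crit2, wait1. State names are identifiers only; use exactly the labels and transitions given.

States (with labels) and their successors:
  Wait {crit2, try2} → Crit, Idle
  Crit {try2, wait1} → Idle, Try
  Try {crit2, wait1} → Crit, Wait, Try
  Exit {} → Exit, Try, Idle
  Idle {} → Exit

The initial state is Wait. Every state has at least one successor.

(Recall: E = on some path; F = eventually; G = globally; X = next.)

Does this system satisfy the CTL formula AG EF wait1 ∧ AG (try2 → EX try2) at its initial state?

States satisfying EF wait1: {Wait, Crit, Try, Exit, Idle}.
States satisfying AG EF wait1: {Wait, Crit, Try, Exit, Idle}.
States satisfying try2 → EX try2: {Wait, Try, Exit, Idle}.
States satisfying AG (try2 → EX try2): ∅.
States satisfying AG EF wait1 ∧ AG (try2 → EX try2): ∅.
Wait ∉ Sat(AG EF wait1 ∧ AG (try2 → EX try2)).

Violated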